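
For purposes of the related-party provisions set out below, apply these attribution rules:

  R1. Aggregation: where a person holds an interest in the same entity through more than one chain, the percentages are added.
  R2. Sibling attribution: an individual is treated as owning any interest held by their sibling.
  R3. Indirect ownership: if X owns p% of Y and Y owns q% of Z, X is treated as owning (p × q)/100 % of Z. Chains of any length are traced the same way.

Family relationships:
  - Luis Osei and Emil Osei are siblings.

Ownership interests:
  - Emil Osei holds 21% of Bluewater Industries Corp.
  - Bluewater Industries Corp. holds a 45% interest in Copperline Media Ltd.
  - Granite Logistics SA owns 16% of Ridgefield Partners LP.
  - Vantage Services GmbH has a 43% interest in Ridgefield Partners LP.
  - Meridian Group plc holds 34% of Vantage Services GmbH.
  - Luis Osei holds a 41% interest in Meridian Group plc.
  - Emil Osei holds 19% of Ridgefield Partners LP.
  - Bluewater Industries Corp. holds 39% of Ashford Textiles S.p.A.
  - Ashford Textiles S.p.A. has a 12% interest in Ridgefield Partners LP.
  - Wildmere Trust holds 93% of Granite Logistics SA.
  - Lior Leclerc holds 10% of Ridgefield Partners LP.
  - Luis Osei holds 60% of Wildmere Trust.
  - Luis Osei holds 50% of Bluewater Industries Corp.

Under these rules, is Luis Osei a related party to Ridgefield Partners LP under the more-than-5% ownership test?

By sibling attribution (R2), Luis Osei is treated as also owning Emil Osei's interest in Bluewater Industries Corp, giving 50% + 21% = 71%.
By sibling attribution (R2), Luis Osei is treated as owning Emil Osei's 19% interest in Ridgefield Partners LP.
Chain via Bluewater Industries Corp. → Ashford Textiles S.p.A. (R3): 71% × 39% × 12% = 3.3228% of Ridgefield Partners LP.
Chain via Meridian Group plc → Vantage Services GmbH (R3): 41% × 34% × 43% = 5.9942% of Ridgefield Partners LP.
Chain via Wildmere Trust → Granite Logistics SA (R3): 60% × 93% × 16% = 8.928% of Ridgefield Partners LP.
Direct interest in Ridgefield Partners LP: 19%.
Aggregating (R1): 3.3228% + 5.9942% + 8.928% + 19% = 37.245%.
37.245% exceeds the 5% threshold, so Luis is a related party to Ridgefield Partners LP.

Yes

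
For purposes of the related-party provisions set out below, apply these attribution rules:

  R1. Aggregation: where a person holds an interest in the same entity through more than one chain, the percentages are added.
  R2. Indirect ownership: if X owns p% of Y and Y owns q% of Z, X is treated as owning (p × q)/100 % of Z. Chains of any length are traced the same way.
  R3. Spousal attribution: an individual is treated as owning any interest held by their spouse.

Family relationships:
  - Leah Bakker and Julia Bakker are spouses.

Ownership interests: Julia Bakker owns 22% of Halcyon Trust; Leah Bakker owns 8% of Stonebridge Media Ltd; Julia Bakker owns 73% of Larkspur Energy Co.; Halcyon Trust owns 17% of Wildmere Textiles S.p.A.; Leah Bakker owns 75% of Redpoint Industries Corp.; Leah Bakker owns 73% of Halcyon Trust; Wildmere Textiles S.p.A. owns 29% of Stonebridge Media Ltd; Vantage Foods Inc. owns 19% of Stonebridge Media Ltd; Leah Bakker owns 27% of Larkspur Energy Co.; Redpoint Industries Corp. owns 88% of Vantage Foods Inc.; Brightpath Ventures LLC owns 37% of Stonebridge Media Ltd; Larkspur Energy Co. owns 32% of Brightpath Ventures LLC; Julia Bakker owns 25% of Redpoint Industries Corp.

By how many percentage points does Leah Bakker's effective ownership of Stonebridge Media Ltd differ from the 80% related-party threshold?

By spousal attribution (R3), Leah Bakker is treated as also owning Julia Bakker's interest in Larkspur Energy Co, giving 27% + 73% = 100%.
By spousal attribution (R3), Leah Bakker is treated as also owning Julia Bakker's interest in Redpoint Industries Corp, giving 75% + 25% = 100%.
By spousal attribution (R3), Leah Bakker is treated as also owning Julia Bakker's interest in Halcyon Trust, giving 73% + 22% = 95%.
Chain via Larkspur Energy Co. → Brightpath Ventures LLC (R2): 100% × 32% × 37% = 11.84% of Stonebridge Media Ltd.
Chain via Redpoint Industries Corp. → Vantage Foods Inc. (R2): 100% × 88% × 19% = 16.72% of Stonebridge Media Ltd.
Chain via Halcyon Trust → Wildmere Textiles S.p.A. (R2): 95% × 17% × 29% = 4.6835% of Stonebridge Media Ltd.
Direct interest in Stonebridge Media Ltd: 8%.
Aggregating (R1): 11.84% + 16.72% + 4.6835% + 8% = 41.2435%.
41.2435% falls short of the 80% threshold by 38.7565 percentage points.

38.7565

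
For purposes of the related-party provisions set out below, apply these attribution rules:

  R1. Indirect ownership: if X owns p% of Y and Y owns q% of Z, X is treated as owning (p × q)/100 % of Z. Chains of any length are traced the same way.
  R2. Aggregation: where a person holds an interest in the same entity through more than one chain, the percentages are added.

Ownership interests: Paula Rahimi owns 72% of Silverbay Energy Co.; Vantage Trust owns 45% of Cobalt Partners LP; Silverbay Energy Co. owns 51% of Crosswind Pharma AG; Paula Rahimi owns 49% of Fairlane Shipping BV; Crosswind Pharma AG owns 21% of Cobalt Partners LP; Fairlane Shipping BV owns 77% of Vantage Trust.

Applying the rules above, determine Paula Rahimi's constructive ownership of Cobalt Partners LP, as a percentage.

Chain via Silverbay Energy Co. → Crosswind Pharma AG (R1): 72% × 51% × 21% = 7.7112% of Cobalt Partners LP.
Chain via Fairlane Shipping BV → Vantage Trust (R1): 49% × 77% × 45% = 16.9785% of Cobalt Partners LP.
Aggregating (R2): 7.7112% + 16.9785% = 24.6897%.

24.6897%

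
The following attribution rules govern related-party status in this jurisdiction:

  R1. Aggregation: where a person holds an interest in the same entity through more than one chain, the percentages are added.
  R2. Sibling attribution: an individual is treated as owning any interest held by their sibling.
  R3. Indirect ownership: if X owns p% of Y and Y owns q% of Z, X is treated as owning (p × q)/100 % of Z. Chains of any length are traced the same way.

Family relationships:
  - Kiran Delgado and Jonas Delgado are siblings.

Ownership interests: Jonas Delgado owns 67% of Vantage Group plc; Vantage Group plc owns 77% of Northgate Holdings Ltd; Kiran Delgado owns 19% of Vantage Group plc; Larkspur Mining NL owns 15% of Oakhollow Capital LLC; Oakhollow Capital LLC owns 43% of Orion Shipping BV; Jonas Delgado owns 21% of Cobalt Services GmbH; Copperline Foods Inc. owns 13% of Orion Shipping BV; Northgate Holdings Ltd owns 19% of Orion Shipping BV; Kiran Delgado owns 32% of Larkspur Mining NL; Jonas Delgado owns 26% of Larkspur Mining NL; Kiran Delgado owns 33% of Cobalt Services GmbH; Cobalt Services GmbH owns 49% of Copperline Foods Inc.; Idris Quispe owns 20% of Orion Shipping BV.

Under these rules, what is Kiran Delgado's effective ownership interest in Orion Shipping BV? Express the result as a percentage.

By sibling attribution (R2), Kiran Delgado is treated as also owning Jonas Delgado's interest in Vantage Group plc, giving 19% + 67% = 86%.
By sibling attribution (R2), Kiran Delgado is treated as also owning Jonas Delgado's interest in Cobalt Services GmbH, giving 33% + 21% = 54%.
By sibling attribution (R2), Kiran Delgado is treated as also owning Jonas Delgado's interest in Larkspur Mining NL, giving 32% + 26% = 58%.
Chain via Vantage Group plc → Northgate Holdings Ltd (R3): 86% × 77% × 19% = 12.5818% of Orion Shipping BV.
Chain via Cobalt Services GmbH → Copperline Foods Inc. (R3): 54% × 49% × 13% = 3.4398% of Orion Shipping BV.
Chain via Larkspur Mining NL → Oakhollow Capital LLC (R3): 58% × 15% × 43% = 3.741% of Orion Shipping BV.
Aggregating (R1): 12.5818% + 3.4398% + 3.741% = 19.7626%.

19.7626%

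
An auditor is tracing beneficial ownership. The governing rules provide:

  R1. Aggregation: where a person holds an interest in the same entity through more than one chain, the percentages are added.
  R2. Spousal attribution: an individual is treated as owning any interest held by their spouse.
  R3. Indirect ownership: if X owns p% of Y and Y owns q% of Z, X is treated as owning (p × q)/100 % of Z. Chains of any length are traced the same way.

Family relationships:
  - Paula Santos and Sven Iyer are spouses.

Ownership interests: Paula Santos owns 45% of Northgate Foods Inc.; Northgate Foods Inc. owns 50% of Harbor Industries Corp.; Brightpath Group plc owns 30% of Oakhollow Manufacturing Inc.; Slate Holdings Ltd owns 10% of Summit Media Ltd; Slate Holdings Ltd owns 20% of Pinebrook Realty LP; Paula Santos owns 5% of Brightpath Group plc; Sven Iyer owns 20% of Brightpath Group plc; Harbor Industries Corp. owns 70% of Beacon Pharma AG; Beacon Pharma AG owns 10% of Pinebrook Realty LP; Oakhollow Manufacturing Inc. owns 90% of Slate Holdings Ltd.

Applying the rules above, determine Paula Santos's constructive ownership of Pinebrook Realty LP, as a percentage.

By spousal attribution (R2), Paula Santos is treated as also owning Sven Iyer's interest in Brightpath Group plc, giving 5% + 20% = 25%.
Chain via Northgate Foods Inc. → Harbor Industries Corp. → Beacon Pharma AG (R3): 45% × 50% × 70% × 10% = 1.575% of Pinebrook Realty LP.
Chain via Brightpath Group plc → Oakhollow Manufacturing Inc. → Slate Holdings Ltd (R3): 25% × 30% × 90% × 20% = 1.35% of Pinebrook Realty LP.
Aggregating (R1): 1.575% + 1.35% = 2.925%.

2.925%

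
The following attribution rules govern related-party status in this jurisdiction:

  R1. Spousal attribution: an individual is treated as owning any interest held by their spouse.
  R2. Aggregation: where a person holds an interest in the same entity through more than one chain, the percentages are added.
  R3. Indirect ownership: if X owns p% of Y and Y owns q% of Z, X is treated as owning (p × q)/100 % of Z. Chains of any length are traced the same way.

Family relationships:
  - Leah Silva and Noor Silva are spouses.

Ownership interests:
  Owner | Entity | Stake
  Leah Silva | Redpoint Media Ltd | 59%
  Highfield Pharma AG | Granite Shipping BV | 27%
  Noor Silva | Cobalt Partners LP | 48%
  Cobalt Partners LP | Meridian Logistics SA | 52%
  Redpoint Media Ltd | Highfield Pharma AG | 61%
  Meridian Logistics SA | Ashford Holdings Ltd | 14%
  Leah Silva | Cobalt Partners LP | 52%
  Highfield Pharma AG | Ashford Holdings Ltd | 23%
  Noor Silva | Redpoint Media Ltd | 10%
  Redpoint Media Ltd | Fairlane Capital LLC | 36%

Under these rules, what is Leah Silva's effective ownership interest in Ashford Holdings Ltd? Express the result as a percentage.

By spousal attribution (R1), Leah Silva is treated as also owning Noor Silva's interest in Redpoint Media Ltd, giving 59% + 10% = 69%.
By spousal attribution (R1), Leah Silva is treated as also owning Noor Silva's interest in Cobalt Partners LP, giving 52% + 48% = 100%.
Chain via Redpoint Media Ltd → Highfield Pharma AG (R3): 69% × 61% × 23% = 9.6807% of Ashford Holdings Ltd.
Chain via Cobalt Partners LP → Meridian Logistics SA (R3): 100% × 52% × 14% = 7.28% of Ashford Holdings Ltd.
Aggregating (R2): 9.6807% + 7.28% = 16.9607%.

16.9607%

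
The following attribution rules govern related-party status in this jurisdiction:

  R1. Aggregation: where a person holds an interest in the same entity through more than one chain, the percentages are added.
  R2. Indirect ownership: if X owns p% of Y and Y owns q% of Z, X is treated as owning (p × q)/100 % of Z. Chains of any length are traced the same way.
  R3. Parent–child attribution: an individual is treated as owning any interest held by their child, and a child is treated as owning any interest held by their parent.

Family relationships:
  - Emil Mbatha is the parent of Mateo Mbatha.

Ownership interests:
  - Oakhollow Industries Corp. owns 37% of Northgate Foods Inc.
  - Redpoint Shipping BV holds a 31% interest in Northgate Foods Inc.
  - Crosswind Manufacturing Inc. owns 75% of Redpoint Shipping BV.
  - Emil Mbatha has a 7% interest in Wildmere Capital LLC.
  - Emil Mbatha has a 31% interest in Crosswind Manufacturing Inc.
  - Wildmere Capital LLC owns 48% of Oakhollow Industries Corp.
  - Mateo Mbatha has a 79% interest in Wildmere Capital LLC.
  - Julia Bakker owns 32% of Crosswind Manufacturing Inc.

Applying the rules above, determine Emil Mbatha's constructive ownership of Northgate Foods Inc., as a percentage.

By parent–child attribution (R3), Emil Mbatha is treated as also owning Mateo Mbatha's interest in Wildmere Capital LLC, giving 7% + 79% = 86%.
Chain via Wildmere Capital LLC → Oakhollow Industries Corp. (R2): 86% × 48% × 37% = 15.2736% of Northgate Foods Inc.
Chain via Crosswind Manufacturing Inc. → Redpoint Shipping BV (R2): 31% × 75% × 31% = 7.2075% of Northgate Foods Inc.
Aggregating (R1): 15.2736% + 7.2075% = 22.4811%.

22.4811%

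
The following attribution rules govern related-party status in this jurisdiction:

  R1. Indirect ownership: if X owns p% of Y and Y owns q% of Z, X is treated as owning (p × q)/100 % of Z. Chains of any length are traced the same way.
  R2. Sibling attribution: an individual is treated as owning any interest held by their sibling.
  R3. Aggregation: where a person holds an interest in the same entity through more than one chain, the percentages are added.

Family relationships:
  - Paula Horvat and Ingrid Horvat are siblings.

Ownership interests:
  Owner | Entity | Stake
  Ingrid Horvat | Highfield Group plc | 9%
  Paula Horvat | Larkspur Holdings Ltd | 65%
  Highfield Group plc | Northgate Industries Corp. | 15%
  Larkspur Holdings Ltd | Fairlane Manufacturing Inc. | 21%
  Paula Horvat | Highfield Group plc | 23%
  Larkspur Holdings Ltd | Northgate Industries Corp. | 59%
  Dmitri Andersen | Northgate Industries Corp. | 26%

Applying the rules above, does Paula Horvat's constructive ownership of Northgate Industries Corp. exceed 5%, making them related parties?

Yes

By sibling attribution (R2), Paula Horvat is treated as also owning Ingrid Horvat's interest in Highfield Group plc, giving 23% + 9% = 32%.
Chain via Larkspur Holdings Ltd (R1): 65% × 59% = 38.35% of Northgate Industries Corp.
Chain via Highfield Group plc (R1): 32% × 15% = 4.8% of Northgate Industries Corp.
Aggregating (R3): 38.35% + 4.8% = 43.15%.
43.15% exceeds the 5% threshold, so Paula is a related party to Northgate Industries Corp.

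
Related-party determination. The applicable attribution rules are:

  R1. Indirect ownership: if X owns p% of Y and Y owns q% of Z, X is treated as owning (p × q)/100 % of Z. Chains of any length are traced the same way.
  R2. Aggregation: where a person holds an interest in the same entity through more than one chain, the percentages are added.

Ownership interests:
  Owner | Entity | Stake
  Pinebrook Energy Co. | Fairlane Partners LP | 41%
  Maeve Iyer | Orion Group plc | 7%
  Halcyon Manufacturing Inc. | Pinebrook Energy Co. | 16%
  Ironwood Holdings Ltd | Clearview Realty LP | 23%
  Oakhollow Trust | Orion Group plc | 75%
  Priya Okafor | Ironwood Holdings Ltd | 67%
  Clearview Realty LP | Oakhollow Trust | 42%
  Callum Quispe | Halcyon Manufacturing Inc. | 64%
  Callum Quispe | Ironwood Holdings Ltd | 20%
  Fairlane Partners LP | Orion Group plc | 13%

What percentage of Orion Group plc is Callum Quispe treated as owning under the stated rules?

Chain via Ironwood Holdings Ltd → Clearview Realty LP → Oakhollow Trust (R1): 20% × 23% × 42% × 75% = 1.449% of Orion Group plc.
Chain via Halcyon Manufacturing Inc. → Pinebrook Energy Co. → Fairlane Partners LP (R1): 64% × 16% × 41% × 13% = 0.545792% of Orion Group plc.
Aggregating (R2): 1.449% + 0.545792% = 1.994792%.

1.994792%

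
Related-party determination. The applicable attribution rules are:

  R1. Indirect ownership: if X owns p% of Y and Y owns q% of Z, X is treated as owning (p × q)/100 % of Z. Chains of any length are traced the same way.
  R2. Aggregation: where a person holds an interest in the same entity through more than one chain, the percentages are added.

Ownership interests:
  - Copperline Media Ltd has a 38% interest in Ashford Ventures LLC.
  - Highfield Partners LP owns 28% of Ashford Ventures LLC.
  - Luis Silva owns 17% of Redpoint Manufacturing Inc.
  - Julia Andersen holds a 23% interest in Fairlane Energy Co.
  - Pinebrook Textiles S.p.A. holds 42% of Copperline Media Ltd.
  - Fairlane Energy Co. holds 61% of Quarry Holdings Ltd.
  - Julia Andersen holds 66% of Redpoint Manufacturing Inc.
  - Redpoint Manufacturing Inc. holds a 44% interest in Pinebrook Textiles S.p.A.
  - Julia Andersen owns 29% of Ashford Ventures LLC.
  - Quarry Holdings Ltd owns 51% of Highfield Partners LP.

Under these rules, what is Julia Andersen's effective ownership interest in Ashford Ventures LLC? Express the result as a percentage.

35.638268%

Chain via Fairlane Energy Co. → Quarry Holdings Ltd → Highfield Partners LP (R1): 23% × 61% × 51% × 28% = 2.003484% of Ashford Ventures LLC.
Chain via Redpoint Manufacturing Inc. → Pinebrook Textiles S.p.A. → Copperline Media Ltd (R1): 66% × 44% × 42% × 38% = 4.634784% of Ashford Ventures LLC.
Direct interest in Ashford Ventures LLC: 29%.
Aggregating (R2): 2.003484% + 4.634784% + 29% = 35.638268%.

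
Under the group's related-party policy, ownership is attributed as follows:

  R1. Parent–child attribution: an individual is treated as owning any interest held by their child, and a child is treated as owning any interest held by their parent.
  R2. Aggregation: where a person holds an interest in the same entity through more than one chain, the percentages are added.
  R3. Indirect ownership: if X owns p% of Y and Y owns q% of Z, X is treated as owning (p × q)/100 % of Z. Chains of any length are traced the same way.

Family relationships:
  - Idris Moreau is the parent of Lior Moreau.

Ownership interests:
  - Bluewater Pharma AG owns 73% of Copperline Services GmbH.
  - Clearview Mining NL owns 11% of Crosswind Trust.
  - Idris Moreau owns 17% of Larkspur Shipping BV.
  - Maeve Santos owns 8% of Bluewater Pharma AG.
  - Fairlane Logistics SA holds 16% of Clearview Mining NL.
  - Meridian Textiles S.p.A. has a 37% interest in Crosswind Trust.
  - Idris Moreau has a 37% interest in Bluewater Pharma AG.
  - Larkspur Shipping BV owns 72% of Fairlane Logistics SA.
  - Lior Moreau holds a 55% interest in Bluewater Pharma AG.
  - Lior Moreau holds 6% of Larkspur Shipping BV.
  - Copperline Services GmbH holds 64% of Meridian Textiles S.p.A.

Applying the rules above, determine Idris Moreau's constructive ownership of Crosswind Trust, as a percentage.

By parent–child attribution (R1), Idris Moreau is treated as also owning Lior Moreau's interest in Larkspur Shipping BV, giving 17% + 6% = 23%.
By parent–child attribution (R1), Idris Moreau is treated as also owning Lior Moreau's interest in Bluewater Pharma AG, giving 37% + 55% = 92%.
Chain via Larkspur Shipping BV → Fairlane Logistics SA → Clearview Mining NL (R3): 23% × 72% × 16% × 11% = 0.291456% of Crosswind Trust.
Chain via Bluewater Pharma AG → Copperline Services GmbH → Meridian Textiles S.p.A. (R3): 92% × 73% × 64% × 37% = 15.903488% of Crosswind Trust.
Aggregating (R2): 0.291456% + 15.903488% = 16.194944%.

16.194944%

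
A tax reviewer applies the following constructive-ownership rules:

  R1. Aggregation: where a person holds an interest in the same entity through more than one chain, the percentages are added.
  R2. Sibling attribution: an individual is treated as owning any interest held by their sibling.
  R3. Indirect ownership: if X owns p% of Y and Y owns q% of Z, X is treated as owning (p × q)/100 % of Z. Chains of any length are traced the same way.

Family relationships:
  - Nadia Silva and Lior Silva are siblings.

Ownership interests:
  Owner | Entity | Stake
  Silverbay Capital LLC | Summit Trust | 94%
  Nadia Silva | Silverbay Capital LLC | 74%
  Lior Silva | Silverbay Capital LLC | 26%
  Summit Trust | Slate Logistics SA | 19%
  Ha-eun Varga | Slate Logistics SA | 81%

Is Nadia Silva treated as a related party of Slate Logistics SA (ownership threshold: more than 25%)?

No

By sibling attribution (R2), Nadia Silva is treated as also owning Lior Silva's interest in Silverbay Capital LLC, giving 74% + 26% = 100%.
Chain via Silverbay Capital LLC → Summit Trust (R3): 100% × 94% × 19% = 17.86% of Slate Logistics SA.
17.86% does not exceed the 25% threshold, so Nadia is not a related party to Slate Logistics SA.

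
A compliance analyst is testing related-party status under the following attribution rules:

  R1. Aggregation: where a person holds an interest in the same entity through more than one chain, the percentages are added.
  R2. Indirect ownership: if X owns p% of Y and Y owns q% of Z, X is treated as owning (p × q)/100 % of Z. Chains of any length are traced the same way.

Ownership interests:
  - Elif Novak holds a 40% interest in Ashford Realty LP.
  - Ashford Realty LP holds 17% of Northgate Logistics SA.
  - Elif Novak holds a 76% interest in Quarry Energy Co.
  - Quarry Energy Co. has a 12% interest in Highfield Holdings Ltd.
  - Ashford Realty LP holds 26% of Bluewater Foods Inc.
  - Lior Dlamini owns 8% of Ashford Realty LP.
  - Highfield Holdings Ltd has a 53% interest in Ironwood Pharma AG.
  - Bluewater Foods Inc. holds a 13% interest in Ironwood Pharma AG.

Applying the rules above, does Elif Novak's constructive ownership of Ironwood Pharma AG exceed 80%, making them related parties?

No

Chain via Quarry Energy Co. → Highfield Holdings Ltd (R2): 76% × 12% × 53% = 4.8336% of Ironwood Pharma AG.
Chain via Ashford Realty LP → Bluewater Foods Inc. (R2): 40% × 26% × 13% = 1.352% of Ironwood Pharma AG.
Aggregating (R1): 4.8336% + 1.352% = 6.1856%.
6.1856% does not exceed the 80% threshold, so Elif is not a related party to Ironwood Pharma AG.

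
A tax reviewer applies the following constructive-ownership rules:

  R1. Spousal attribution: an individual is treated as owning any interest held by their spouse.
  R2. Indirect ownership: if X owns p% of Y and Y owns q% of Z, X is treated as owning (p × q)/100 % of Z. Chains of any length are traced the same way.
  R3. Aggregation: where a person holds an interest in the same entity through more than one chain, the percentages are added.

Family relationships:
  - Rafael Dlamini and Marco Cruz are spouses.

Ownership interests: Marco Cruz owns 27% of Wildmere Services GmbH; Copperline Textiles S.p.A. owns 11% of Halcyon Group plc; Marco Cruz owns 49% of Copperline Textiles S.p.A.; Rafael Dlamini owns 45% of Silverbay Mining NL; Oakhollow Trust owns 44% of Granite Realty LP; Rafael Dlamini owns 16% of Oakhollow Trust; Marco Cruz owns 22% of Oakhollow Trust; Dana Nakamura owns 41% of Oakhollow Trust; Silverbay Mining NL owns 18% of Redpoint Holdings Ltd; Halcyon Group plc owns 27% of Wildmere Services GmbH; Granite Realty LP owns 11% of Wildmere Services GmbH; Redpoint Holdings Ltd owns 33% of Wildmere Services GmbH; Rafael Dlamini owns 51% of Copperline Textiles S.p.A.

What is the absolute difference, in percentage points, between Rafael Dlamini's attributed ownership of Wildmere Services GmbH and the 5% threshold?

By spousal attribution (R1), Rafael Dlamini is treated as also owning Marco Cruz's interest in Oakhollow Trust, giving 16% + 22% = 38%.
By spousal attribution (R1), Rafael Dlamini is treated as also owning Marco Cruz's interest in Copperline Textiles S.p.A, giving 51% + 49% = 100%.
By spousal attribution (R1), Rafael Dlamini is treated as owning Marco Cruz's 27% interest in Wildmere Services GmbH.
Chain via Silverbay Mining NL → Redpoint Holdings Ltd (R2): 45% × 18% × 33% = 2.673% of Wildmere Services GmbH.
Chain via Oakhollow Trust → Granite Realty LP (R2): 38% × 44% × 11% = 1.8392% of Wildmere Services GmbH.
Chain via Copperline Textiles S.p.A. → Halcyon Group plc (R2): 100% × 11% × 27% = 2.97% of Wildmere Services GmbH.
Direct interest in Wildmere Services GmbH: 27%.
Aggregating (R3): 2.673% + 1.8392% + 2.97% + 27% = 34.4822%.
34.4822% exceeds the 5% threshold by 29.4822 percentage points.

29.4822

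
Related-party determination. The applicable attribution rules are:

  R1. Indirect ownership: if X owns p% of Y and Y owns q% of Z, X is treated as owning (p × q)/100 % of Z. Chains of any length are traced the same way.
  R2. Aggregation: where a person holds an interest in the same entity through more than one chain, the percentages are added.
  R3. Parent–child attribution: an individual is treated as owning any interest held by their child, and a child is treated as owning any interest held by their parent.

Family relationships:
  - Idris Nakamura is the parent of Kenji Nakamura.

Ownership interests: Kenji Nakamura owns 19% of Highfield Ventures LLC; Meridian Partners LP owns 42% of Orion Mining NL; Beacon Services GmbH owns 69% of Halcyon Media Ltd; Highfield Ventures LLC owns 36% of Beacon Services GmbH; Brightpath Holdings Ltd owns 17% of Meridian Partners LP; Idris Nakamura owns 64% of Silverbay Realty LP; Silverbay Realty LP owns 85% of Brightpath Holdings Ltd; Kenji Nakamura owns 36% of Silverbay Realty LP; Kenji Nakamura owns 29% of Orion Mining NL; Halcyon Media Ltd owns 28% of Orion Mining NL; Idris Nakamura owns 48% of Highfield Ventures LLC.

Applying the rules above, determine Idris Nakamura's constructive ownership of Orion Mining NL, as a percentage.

By parent–child attribution (R3), Idris Nakamura is treated as also owning Kenji Nakamura's interest in Highfield Ventures LLC, giving 48% + 19% = 67%.
By parent–child attribution (R3), Idris Nakamura is treated as also owning Kenji Nakamura's interest in Silverbay Realty LP, giving 64% + 36% = 100%.
By parent–child attribution (R3), Idris Nakamura is treated as owning Kenji Nakamura's 29% interest in Orion Mining NL.
Chain via Highfield Ventures LLC → Beacon Services GmbH → Halcyon Media Ltd (R1): 67% × 36% × 69% × 28% = 4.659984% of Orion Mining NL.
Chain via Silverbay Realty LP → Brightpath Holdings Ltd → Meridian Partners LP (R1): 100% × 85% × 17% × 42% = 6.069% of Orion Mining NL.
Direct interest in Orion Mining NL: 29%.
Aggregating (R2): 4.659984% + 6.069% + 29% = 39.728984%.

39.728984%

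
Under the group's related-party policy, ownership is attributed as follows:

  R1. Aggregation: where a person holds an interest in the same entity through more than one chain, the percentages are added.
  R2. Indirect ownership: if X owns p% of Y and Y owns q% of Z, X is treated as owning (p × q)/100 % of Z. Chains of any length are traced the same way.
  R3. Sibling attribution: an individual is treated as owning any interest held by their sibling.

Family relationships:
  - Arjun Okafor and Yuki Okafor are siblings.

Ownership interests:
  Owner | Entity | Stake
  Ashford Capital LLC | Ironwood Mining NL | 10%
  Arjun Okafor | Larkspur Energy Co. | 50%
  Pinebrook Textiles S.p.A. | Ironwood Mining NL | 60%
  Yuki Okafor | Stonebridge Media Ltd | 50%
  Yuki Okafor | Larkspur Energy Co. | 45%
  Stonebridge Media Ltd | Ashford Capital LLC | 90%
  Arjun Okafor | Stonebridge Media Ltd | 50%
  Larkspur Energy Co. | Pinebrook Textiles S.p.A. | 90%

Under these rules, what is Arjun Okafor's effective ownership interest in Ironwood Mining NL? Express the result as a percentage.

60.3%

By sibling attribution (R3), Arjun Okafor is treated as also owning Yuki Okafor's interest in Larkspur Energy Co, giving 50% + 45% = 95%.
By sibling attribution (R3), Arjun Okafor is treated as also owning Yuki Okafor's interest in Stonebridge Media Ltd, giving 50% + 50% = 100%.
Chain via Larkspur Energy Co. → Pinebrook Textiles S.p.A. (R2): 95% × 90% × 60% = 51.3% of Ironwood Mining NL.
Chain via Stonebridge Media Ltd → Ashford Capital LLC (R2): 100% × 90% × 10% = 9% of Ironwood Mining NL.
Aggregating (R1): 51.3% + 9% = 60.3%.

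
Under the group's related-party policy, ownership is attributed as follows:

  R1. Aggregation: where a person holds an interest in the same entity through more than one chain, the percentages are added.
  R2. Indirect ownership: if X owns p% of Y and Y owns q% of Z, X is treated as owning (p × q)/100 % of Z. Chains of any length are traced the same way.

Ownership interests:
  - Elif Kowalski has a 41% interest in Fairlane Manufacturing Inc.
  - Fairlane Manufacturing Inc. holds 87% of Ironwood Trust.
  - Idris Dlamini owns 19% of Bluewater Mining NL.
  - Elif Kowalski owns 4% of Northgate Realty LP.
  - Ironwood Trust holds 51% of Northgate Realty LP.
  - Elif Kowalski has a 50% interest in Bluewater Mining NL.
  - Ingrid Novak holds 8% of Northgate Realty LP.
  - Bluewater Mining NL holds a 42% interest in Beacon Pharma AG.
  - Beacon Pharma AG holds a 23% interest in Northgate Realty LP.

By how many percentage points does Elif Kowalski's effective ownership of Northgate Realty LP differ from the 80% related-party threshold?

Chain via Bluewater Mining NL → Beacon Pharma AG (R2): 50% × 42% × 23% = 4.83% of Northgate Realty LP.
Chain via Fairlane Manufacturing Inc. → Ironwood Trust (R2): 41% × 87% × 51% = 18.1917% of Northgate Realty LP.
Direct interest in Northgate Realty LP: 4%.
Aggregating (R1): 4.83% + 18.1917% + 4% = 27.0217%.
27.0217% falls short of the 80% threshold by 52.9783 percentage points.

52.9783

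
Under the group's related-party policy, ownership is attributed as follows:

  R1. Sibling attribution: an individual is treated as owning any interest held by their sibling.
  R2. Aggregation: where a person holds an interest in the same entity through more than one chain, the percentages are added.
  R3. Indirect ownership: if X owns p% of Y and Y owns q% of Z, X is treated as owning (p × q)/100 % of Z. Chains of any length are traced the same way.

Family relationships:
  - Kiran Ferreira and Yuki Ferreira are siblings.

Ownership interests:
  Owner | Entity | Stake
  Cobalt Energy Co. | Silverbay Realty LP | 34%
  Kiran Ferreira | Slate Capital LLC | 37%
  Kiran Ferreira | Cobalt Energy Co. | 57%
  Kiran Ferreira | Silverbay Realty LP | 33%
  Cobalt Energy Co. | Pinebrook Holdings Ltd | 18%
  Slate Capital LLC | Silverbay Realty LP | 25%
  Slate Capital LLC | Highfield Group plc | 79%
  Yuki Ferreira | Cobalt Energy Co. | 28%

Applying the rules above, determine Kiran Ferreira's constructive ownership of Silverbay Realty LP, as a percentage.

71.15%

By sibling attribution (R1), Kiran Ferreira is treated as also owning Yuki Ferreira's interest in Cobalt Energy Co, giving 57% + 28% = 85%.
Chain via Slate Capital LLC (R3): 37% × 25% = 9.25% of Silverbay Realty LP.
Chain via Cobalt Energy Co. (R3): 85% × 34% = 28.9% of Silverbay Realty LP.
Direct interest in Silverbay Realty LP: 33%.
Aggregating (R2): 9.25% + 28.9% + 33% = 71.15%.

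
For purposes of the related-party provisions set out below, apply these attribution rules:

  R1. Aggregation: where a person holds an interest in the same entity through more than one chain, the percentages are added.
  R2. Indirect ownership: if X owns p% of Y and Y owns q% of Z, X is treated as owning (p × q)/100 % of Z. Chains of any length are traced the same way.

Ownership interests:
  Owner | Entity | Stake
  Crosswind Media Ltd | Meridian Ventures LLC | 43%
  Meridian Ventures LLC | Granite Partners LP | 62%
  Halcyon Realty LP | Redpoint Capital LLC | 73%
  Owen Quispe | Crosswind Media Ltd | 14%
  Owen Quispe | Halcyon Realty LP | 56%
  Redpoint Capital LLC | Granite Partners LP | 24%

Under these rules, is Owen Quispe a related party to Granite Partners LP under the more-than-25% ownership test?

Chain via Halcyon Realty LP → Redpoint Capital LLC (R2): 56% × 73% × 24% = 9.8112% of Granite Partners LP.
Chain via Crosswind Media Ltd → Meridian Ventures LLC (R2): 14% × 43% × 62% = 3.7324% of Granite Partners LP.
Aggregating (R1): 9.8112% + 3.7324% = 13.5436%.
13.5436% does not exceed the 25% threshold, so Owen is not a related party to Granite Partners LP.

No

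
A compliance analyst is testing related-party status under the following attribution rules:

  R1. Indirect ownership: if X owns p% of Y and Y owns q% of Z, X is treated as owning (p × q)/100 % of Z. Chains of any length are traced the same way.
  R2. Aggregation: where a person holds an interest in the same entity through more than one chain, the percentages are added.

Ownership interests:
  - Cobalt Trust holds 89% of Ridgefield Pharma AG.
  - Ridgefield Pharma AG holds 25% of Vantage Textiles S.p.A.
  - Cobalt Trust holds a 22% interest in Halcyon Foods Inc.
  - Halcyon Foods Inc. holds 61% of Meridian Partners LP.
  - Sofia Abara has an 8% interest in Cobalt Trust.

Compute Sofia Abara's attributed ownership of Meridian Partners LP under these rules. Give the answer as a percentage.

1.0736%

Chain via Cobalt Trust → Halcyon Foods Inc. (R1): 8% × 22% × 61% = 1.0736% of Meridian Partners LP.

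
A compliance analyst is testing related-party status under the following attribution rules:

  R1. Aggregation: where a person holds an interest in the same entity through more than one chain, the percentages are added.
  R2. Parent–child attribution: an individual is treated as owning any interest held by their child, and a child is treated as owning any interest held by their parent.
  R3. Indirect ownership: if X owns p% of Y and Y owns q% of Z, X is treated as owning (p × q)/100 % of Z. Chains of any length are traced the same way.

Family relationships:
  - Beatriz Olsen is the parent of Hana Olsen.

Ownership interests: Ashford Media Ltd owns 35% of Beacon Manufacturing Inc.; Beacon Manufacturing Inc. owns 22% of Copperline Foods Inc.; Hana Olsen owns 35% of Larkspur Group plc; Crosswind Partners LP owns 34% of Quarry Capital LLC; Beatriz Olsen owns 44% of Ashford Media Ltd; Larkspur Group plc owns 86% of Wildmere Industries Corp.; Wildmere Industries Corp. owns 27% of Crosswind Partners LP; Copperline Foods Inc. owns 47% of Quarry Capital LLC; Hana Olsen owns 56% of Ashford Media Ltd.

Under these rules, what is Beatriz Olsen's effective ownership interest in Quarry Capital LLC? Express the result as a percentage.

6.38218%

By parent–child attribution (R2), Beatriz Olsen is treated as also owning Hana Olsen's interest in Ashford Media Ltd, giving 44% + 56% = 100%.
By parent–child attribution (R2), Beatriz Olsen is treated as owning Hana Olsen's 35% interest in Larkspur Group plc.
Chain via Ashford Media Ltd → Beacon Manufacturing Inc. → Copperline Foods Inc. (R3): 100% × 35% × 22% × 47% = 3.619% of Quarry Capital LLC.
Chain via Larkspur Group plc → Wildmere Industries Corp. → Crosswind Partners LP (R3): 35% × 86% × 27% × 34% = 2.76318% of Quarry Capital LLC.
Aggregating (R1): 3.619% + 2.76318% = 6.38218%.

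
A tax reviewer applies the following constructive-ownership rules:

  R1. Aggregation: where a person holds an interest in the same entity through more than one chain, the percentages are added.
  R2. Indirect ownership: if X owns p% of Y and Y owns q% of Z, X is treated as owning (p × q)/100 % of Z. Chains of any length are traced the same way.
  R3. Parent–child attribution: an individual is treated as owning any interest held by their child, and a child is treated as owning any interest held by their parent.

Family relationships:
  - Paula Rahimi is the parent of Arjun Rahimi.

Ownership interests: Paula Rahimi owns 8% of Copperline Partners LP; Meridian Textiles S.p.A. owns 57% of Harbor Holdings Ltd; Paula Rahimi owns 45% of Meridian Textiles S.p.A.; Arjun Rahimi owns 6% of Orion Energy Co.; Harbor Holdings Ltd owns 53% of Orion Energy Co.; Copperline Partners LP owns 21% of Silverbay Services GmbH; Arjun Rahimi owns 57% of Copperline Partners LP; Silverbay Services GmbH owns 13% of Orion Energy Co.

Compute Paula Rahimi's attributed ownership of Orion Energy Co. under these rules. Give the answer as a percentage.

21.369%

By parent–child attribution (R3), Paula Rahimi is treated as also owning Arjun Rahimi's interest in Copperline Partners LP, giving 8% + 57% = 65%.
By parent–child attribution (R3), Paula Rahimi is treated as owning Arjun Rahimi's 6% interest in Orion Energy Co.
Chain via Copperline Partners LP → Silverbay Services GmbH (R2): 65% × 21% × 13% = 1.7745% of Orion Energy Co.
Chain via Meridian Textiles S.p.A. → Harbor Holdings Ltd (R2): 45% × 57% × 53% = 13.5945% of Orion Energy Co.
Direct interest in Orion Energy Co: 6%.
Aggregating (R1): 1.7745% + 13.5945% + 6% = 21.369%.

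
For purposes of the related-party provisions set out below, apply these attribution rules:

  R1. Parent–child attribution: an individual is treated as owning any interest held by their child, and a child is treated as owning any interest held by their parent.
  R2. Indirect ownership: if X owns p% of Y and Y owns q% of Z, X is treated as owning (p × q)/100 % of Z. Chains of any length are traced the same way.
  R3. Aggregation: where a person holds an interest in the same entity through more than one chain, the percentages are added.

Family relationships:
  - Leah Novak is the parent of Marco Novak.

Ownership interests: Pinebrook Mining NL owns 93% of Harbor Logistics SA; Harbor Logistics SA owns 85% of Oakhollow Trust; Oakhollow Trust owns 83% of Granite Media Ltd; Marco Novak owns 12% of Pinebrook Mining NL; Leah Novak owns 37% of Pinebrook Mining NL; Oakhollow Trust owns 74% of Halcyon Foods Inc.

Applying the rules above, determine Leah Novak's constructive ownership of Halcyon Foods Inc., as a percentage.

By parent–child attribution (R1), Leah Novak is treated as also owning Marco Novak's interest in Pinebrook Mining NL, giving 37% + 12% = 49%.
Chain via Pinebrook Mining NL → Harbor Logistics SA → Oakhollow Trust (R2): 49% × 93% × 85% × 74% = 28.66353% of Halcyon Foods Inc.

28.66353%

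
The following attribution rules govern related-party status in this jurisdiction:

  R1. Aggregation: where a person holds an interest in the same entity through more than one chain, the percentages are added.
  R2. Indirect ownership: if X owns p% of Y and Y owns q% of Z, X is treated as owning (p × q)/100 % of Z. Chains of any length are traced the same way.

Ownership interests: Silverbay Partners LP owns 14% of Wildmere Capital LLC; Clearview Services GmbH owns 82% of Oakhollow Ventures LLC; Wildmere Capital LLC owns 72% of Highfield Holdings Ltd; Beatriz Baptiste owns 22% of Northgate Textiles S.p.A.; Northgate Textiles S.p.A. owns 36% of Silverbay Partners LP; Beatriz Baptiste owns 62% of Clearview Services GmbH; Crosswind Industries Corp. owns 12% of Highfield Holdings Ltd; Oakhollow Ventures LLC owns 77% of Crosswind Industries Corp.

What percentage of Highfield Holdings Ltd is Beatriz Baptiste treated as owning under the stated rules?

5.495952%

Chain via Clearview Services GmbH → Oakhollow Ventures LLC → Crosswind Industries Corp. (R2): 62% × 82% × 77% × 12% = 4.697616% of Highfield Holdings Ltd.
Chain via Northgate Textiles S.p.A. → Silverbay Partners LP → Wildmere Capital LLC (R2): 22% × 36% × 14% × 72% = 0.798336% of Highfield Holdings Ltd.
Aggregating (R1): 4.697616% + 0.798336% = 5.495952%.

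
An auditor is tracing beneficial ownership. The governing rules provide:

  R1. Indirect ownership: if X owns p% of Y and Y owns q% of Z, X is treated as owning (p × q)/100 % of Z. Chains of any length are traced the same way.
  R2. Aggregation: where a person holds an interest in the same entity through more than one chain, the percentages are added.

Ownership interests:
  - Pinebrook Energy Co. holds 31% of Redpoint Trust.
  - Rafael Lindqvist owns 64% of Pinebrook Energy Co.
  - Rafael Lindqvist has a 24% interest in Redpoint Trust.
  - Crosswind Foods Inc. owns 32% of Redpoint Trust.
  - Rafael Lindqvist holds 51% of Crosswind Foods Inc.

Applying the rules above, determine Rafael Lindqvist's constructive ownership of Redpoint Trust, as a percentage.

60.16%

Chain via Pinebrook Energy Co. (R1): 64% × 31% = 19.84% of Redpoint Trust.
Chain via Crosswind Foods Inc. (R1): 51% × 32% = 16.32% of Redpoint Trust.
Direct interest in Redpoint Trust: 24%.
Aggregating (R2): 19.84% + 16.32% + 24% = 60.16%.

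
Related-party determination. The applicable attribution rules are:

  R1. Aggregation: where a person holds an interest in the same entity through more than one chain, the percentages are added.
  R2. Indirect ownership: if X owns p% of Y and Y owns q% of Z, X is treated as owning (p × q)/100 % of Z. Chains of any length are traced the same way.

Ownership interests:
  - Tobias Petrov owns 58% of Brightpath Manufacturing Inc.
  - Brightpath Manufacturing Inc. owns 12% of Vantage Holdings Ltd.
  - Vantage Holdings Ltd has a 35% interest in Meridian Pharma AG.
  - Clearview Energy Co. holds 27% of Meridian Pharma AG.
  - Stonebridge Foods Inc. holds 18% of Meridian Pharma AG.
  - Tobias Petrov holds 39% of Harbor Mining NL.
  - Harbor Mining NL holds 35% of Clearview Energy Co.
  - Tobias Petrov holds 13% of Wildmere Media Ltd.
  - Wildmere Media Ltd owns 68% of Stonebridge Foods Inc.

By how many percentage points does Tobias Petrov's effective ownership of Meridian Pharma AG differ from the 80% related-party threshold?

Chain via Brightpath Manufacturing Inc. → Vantage Holdings Ltd (R2): 58% × 12% × 35% = 2.436% of Meridian Pharma AG.
Chain via Harbor Mining NL → Clearview Energy Co. (R2): 39% × 35% × 27% = 3.6855% of Meridian Pharma AG.
Chain via Wildmere Media Ltd → Stonebridge Foods Inc. (R2): 13% × 68% × 18% = 1.5912% of Meridian Pharma AG.
Aggregating (R1): 2.436% + 3.6855% + 1.5912% = 7.7127%.
7.7127% falls short of the 80% threshold by 72.2873 percentage points.

72.2873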